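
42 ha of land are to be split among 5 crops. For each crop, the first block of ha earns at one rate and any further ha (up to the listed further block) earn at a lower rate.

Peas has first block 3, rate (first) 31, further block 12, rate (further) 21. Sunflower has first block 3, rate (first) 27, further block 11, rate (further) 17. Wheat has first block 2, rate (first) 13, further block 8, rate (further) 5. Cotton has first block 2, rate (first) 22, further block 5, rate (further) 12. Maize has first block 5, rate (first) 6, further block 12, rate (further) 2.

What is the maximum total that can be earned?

767

Rank every tier by rate: Peas/tier1 31 > Sunflower/tier1 27 > Cotton/tier1 22 > Peas/tier2 21 > Sunflower/tier2 17 > Wheat/tier1 13 > Cotton/tier2 12 > Maize/tier1 6 > Wheat/tier2 5 > Maize/tier2 2.
Peas/tier1 (31): +3 — 39 left.
Sunflower/tier1 (27): +3 — 36 left.
Cotton/tier1 (22): +2 — 34 left.
Fill Peas tier2 block (12 at 21) — 22 left.
Sunflower tier2 at 17: fill all 11 — 11 left.
Wheat/tier1 (13): +2 — 9 left.
Cotton/tier2 (12): +5 — 4 left.
Maize/tier1: +4 of 5 at 6; pool empty.
Total = 31×3 + 27×3 + 22×2 + 21×12 + 17×11 + 13×2 + 12×5 + 6×4 = 767.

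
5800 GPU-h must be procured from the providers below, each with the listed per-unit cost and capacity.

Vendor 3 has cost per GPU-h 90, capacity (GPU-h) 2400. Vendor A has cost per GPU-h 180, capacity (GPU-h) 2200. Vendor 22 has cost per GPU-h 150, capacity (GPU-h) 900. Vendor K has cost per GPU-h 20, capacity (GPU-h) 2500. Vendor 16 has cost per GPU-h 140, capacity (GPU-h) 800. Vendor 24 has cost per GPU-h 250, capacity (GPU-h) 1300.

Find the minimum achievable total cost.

393000

Cheapest first:
Take 2500 from Vendor K at 20 → need 3300 more.
Take 2400 from Vendor 3 at 90 → need 900 more.
Vendor 16 at 140: take all 800 GPU-h → 100 still needed.
Vendor 22 (150): take the remaining 100 → done.
Vendor A, Vendor 24: unused.
Cost = 2500×20 + 2400×90 + 800×140 + 100×150 = 393000.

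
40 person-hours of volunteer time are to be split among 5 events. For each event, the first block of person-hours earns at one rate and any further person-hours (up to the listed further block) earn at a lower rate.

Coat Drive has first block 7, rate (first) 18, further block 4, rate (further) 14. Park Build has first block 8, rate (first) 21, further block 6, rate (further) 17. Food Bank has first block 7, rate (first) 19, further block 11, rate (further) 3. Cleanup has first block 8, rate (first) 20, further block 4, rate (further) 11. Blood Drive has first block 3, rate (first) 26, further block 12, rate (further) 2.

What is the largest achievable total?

Treat each block as its own option and order by rate: Blood Drive/T1 26 > Park Build/T1 21 > Cleanup/T1 20 > Food Bank/T1 19 > Coat Drive/T1 18 > Park Build/T2 17 > Coat Drive/T2 14 > Cleanup/T2 11 > Food Bank/T2 3 > Blood Drive/T2 2.
Blood Drive T1 at 26: fill all 3 ; 37 left.
Fill Park Build T1 block (8 at 21) ; 29 left.
Fill Cleanup T1 block (8 at 20) ; 21 left.
Fill Food Bank T1 block (7 at 19) ; 14 left.
Coat Drive/T1 (18): +7 ; 7 left.
Fill Park Build T2 block (6 at 17) ; 1 left.
1 remain; put them into Coat Drive T2 at 14.
Total = 26×3 + 21×8 + 20×8 + 19×7 + 18×7 + 17×6 + 14×1 = 781.

781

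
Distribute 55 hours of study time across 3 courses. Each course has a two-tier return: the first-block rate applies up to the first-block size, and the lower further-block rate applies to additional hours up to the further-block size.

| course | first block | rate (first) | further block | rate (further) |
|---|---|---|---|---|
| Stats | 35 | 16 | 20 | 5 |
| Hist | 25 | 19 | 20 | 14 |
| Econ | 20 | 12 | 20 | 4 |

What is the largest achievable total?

Rank every tier by rate: Hist/first 19 > Stats/first 16 > Hist/second 14 > Econ/first 12 > Stats/second 5 > Econ/second 4.
Fill Hist first block (25 at 19) ; 30 left.
Stats first at 16: only 30 left, fill 30.
Total = 19×25 + 16×30 = 955.

955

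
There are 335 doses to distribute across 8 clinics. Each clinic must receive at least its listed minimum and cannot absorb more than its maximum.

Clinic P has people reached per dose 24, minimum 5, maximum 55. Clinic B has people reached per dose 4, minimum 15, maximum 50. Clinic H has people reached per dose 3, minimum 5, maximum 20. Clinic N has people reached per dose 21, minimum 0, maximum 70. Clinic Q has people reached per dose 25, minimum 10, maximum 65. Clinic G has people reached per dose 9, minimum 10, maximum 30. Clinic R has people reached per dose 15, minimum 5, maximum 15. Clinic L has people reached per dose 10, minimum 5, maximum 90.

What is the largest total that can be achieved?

5795

Meeting every minimum uses 5+15+5+0+10+10+5+5 = 55 doses, leaving 280.
Order the clinics by people reached per dose: Clinic Q 25 > Clinic P 24 > Clinic N 21 > Clinic R 15 > Clinic L 10 > Clinic G 9 > Clinic B 4 > Clinic H 3.
Clinic Q: +55 to 65 (cap) ; 225 left.
Clinic P takes 50 more to reach its cap of 55 ; 175 left.
Clinic N: +70 to 70 (cap) ; 105 left.
Clinic R takes 10 more to reach its cap of 15 ; 95 left.
Give Clinic L 85 more to hit its cap of 90 ; 10 left.
Clinic G has room for 20 more but only 10 remain, so it gets 20.
Total = 24×55 + 4×15 + 3×5 + 21×70 + 25×65 + 9×20 + 15×15 + 10×90 = 5795.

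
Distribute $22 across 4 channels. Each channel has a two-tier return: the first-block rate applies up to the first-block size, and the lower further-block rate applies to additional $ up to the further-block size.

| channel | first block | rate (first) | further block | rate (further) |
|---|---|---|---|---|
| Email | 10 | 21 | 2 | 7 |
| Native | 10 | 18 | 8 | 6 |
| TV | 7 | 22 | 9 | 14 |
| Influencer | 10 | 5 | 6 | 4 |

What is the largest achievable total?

454

Order all 8 blocks by rate: TV/tier1 22 > Email/tier1 21 > Native/tier1 18 > TV/tier2 14 > Email/tier2 7 > Native/tier2 6 > Influencer/tier1 5 > Influencer/tier2 4.
Fill TV tier1 block (7 at 22) — 15 left.
Email tier1 at 21: fill all 10 — 5 left.
5 remain; put them into Native tier1 at 18.
Total = 22×7 + 21×10 + 18×5 = 454.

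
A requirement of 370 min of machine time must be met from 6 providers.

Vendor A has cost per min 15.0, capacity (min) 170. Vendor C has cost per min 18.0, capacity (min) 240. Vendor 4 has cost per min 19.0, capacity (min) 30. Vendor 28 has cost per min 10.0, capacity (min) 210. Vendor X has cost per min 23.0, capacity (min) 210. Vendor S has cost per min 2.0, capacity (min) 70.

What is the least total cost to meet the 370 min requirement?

Fill from the cheapest provider first.
Take 70 from Vendor S at 2.0 → need 300 more.
Vendor 28 at 10.0: take all 210 min → 90 still needed.
Vendor A at 15.0: take 90 of its 170 → requirement met.
Vendor C, Vendor 4, Vendor X: unused.
Cost = 70×2.0 + 210×10.0 + 90×15.0 = 3590.

3590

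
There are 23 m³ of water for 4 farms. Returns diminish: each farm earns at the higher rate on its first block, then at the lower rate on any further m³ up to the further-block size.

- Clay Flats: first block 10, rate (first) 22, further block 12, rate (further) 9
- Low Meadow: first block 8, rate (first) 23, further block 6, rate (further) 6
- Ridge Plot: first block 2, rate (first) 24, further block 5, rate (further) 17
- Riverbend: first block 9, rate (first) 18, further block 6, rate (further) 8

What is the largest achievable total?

Order all 8 blocks by rate: Ridge Plot/T1 24 > Low Meadow/T1 23 > Clay Flats/T1 22 > Riverbend/T1 18 > Ridge Plot/T2 17 > Clay Flats/T2 9 > Riverbend/T2 8 > Low Meadow/T2 6.
Ridge Plot T1 at 24: fill all 2 ; 21 left.
Fill Low Meadow T1 block (8 at 23) ; 13 left.
Clay Flats/T1 (22): +10 ; 3 left.
3 remain; put them into Riverbend T1 at 18.
Total = 24×2 + 23×8 + 22×10 + 18×3 = 506.

506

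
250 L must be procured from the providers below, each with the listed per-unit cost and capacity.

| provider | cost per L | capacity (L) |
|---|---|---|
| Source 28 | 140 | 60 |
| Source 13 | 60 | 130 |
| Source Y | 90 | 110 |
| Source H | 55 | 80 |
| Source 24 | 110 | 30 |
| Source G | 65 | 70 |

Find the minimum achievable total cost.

14800

Cheapest first:
Take 80 from Source H at 55 — need 170 more.
Source 13 at 60: take all 130 L — 40 still needed.
Source G (65): take the remaining 40 — done.
Source Y, Source 24, Source 28: unused.
Cost = 80×55 + 130×60 + 40×65 = 14800.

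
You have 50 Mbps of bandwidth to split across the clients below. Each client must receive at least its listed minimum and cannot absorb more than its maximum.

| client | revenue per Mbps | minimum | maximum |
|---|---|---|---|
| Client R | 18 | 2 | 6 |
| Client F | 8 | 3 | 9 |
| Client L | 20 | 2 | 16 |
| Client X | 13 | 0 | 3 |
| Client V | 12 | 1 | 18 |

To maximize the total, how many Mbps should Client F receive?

7

Meeting every minimum uses 2+3+2+0+1 = 8 Mbps, leaving 42.
Highest revenue per Mbps first: Client L 20 > Client R 18 > Client X 13 > Client V 12 > Client F 8.
Give Client L 14 more to hit its cap of 16 — 28 left.
Give Client R 4 more to hit its cap of 6 — 24 left.
Client X takes 3 more to reach its cap of 3 — 21 left.
Client V: +17 to 18 (cap) — 4 left.
Client F has room for 6 more but only 4 remain, so it gets 7.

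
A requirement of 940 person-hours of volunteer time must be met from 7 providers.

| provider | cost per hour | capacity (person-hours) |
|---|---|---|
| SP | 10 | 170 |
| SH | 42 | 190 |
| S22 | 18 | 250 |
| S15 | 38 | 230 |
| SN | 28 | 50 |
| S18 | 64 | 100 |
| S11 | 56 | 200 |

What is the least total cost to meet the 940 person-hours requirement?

27120

Use providers in increasing cost order.
Take 170 from SP at 10 ; need 770 more.
S22 (18): use full 250 ; 520 person-hours to go.
SN at 28: take all 50 person-hours ; 470 still needed.
S15 (38): use full 230 ; 240 person-hours to go.
SH at 42: take all 190 person-hours ; 50 still needed.
S11 (56): take the remaining 50 ; done.
S18: unused.
Cost = 170×10 + 250×18 + 50×28 + 230×38 + 190×42 + 50×56 = 27120.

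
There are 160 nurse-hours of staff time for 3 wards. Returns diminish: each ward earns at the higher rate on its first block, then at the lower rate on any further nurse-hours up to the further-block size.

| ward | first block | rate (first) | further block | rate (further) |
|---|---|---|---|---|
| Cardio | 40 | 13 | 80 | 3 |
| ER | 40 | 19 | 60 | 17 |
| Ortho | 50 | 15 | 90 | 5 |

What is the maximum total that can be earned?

Treat each block as its own option and order by rate: ER/first 19 > ER/second 17 > Ortho/first 15 > Cardio/first 13 > Ortho/second 5 > Cardio/second 3.
Fill ER first block (40 at 19) ; 120 left.
Fill ER second block (60 at 17) ; 60 left.
Ortho/first (15): +50 ; 10 left.
Cardio/first: +10 of 40 at 13; pool empty.
Total = 19×40 + 17×60 + 15×50 + 13×10 = 2660.

2660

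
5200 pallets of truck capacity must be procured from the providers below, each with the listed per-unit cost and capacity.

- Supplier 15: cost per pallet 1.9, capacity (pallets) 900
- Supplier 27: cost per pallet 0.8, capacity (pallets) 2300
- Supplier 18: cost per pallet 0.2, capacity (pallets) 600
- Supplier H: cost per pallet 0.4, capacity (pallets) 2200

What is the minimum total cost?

Fill from the cheapest provider first.
Supplier 18 (0.2): use full 600 — 4600 pallets to go.
Supplier H (0.4): use full 2200 — 2400 pallets to go.
Supplier 27 at 0.8: take all 2300 pallets — 100 still needed.
Supplier 15 at 1.9: take 100 of its 900 — requirement met.
Cost = 600×0.2 + 2200×0.4 + 2300×0.8 + 100×1.9 = 3030.

3030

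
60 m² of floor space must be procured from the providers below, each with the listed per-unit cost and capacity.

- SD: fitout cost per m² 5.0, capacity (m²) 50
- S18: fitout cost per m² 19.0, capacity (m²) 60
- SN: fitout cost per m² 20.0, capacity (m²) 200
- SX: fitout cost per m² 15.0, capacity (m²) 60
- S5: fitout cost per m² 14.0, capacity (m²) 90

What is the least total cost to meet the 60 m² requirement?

Fill from the cheapest provider first.
SD at 5.0: take all 50 m² → 10 still needed.
S5 at 14.0: take 10 of its 90 → requirement met.
SX, S18, SN: unused.
Cost = 50×5.0 + 10×14.0 = 390.

390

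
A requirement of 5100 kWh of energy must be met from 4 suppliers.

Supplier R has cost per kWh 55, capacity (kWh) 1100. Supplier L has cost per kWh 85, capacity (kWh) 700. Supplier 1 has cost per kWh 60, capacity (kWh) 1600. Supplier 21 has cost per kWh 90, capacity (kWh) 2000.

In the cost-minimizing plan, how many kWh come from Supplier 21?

Fill from the cheapest supplier first.
Supplier R at 55: take all 1100 kWh ; 4000 still needed.
Take 1600 from Supplier 1 at 60 ; need 2400 more.
Take 700 from Supplier L at 85 ; need 1700 more.
Supplier 21 (90): take the remaining 1700 ; done.

1700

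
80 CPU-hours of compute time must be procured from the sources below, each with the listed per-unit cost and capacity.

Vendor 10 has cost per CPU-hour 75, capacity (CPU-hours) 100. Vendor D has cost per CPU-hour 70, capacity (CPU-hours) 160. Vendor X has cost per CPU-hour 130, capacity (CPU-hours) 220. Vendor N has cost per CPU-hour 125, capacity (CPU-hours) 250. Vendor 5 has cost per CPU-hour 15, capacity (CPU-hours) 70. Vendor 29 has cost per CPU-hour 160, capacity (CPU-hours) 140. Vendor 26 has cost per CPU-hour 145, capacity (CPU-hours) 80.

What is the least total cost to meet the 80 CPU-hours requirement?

1750

Fill from the cheapest source first.
Vendor 5 (15): use full 70 — 10 CPU-hours to go.
Vendor D at 70: take 10 of its 160 — requirement met.
Vendor 10, Vendor N, Vendor X, Vendor 26, Vendor 29: unused.
Cost = 70×15 + 10×70 = 1750.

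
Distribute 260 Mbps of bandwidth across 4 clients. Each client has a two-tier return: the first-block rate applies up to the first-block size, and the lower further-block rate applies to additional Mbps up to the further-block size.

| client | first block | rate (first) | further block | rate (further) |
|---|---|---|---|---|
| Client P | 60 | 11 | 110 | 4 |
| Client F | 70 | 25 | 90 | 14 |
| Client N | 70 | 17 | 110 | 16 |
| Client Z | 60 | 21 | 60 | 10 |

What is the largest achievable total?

5160

Rank every tier by rate: Client F/tier1 25 > Client Z/tier1 21 > Client N/tier1 17 > Client N/tier2 16 > Client F/tier2 14 > Client P/tier1 11 > Client Z/tier2 10 > Client P/tier2 4.
Client F tier1 at 25: fill all 70 → 190 left.
Client Z/tier1 (21): +60 → 130 left.
Client N/tier1 (17): +70 → 60 left.
Client N tier2 at 16: only 60 left, fill 60.
Total = 25×70 + 21×60 + 17×70 + 16×60 = 5160.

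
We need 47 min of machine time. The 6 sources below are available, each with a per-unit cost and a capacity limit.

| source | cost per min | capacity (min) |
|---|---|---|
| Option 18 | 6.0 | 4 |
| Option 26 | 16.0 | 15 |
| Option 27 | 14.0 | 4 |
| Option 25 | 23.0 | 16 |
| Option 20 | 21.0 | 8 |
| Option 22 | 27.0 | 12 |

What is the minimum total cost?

856

Fill from the cheapest source first.
Take 4 from Option 18 at 6.0 — need 43 more.
Take 4 from Option 27 at 14.0 — need 39 more.
Take 15 from Option 26 at 16.0 — need 24 more.
Option 20 (21.0): use full 8 — 16 min to go.
Option 25 (23.0): use full 16 — 0 min to go.
Option 22: unused.
Cost = 4×6.0 + 4×14.0 + 15×16.0 + 8×21.0 + 16×23.0 = 856.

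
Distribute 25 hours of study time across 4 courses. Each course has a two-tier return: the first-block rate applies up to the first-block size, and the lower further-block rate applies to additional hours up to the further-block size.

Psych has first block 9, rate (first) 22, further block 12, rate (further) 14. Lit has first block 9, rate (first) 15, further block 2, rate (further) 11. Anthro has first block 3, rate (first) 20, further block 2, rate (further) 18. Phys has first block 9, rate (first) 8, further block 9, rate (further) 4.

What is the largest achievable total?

Treat each block as its own option and order by rate: Psych/tier1 22 > Anthro/tier1 20 > Anthro/tier2 18 > Lit/tier1 15 > Psych/tier2 14 > Lit/tier2 11 > Phys/tier1 8 > Phys/tier2 4.
Psych tier1 at 22: fill all 9 ; 16 left.
Anthro/tier1 (20): +3 ; 13 left.
Anthro/tier2 (18): +2 ; 11 left.
Lit/tier1 (15): +9 ; 2 left.
Psych/tier2: +2 of 12 at 14; pool empty.
Total = 22×9 + 20×3 + 18×2 + 15×9 + 14×2 = 457.

457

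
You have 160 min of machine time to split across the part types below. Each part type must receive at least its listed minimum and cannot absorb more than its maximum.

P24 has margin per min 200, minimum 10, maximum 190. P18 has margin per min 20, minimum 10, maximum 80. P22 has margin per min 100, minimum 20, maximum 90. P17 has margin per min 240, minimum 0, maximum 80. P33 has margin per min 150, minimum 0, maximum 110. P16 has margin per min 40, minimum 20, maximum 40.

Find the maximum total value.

28200

Meeting every minimum uses 10+10+20+0+0+20 = 60 min, leaving 100.
Highest margin per min first: P17 240 > P24 200 > P33 150 > P22 100 > P16 40 > P18 20.
Give P17 80 more to hit its cap of 80 → 20 left.
P24: +20 (room for 180) → 30. Pool exhausted.
Total = 200×30 + 20×10 + 100×20 + 240×80 + 40×20 = 28200.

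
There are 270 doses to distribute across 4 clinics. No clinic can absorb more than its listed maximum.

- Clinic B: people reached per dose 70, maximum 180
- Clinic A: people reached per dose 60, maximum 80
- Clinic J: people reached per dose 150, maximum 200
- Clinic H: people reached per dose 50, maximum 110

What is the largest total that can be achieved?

34900

Rank by people reached per dose: Clinic J 150 > Clinic B 70 > Clinic A 60 > Clinic H 50.
Give Clinic J 200 to hit its cap of 200 ; 70 left.
Clinic B has room for 180 but only 70 remain, so it gets 70.
Total = 70×70 + 150×200 = 34900.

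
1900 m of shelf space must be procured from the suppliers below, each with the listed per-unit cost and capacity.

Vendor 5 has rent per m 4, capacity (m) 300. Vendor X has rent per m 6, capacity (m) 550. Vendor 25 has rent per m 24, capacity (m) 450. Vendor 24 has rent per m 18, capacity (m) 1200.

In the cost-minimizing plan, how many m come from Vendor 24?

1050

Cheapest first:
Vendor 5 (4): use full 300 — 1600 m to go.
Vendor X at 6: take all 550 m — 1050 still needed.
Take 1050 from Vendor 24 at 18 to finish.
Vendor 25: unused.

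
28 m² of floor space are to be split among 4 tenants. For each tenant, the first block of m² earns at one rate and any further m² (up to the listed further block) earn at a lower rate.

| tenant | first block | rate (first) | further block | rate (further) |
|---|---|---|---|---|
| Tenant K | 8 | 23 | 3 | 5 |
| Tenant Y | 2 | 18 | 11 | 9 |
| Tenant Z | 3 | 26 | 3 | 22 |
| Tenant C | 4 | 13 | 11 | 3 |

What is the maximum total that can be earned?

488

Treat each block as its own option and order by rate: Tenant Z/tier1 26 > Tenant K/tier1 23 > Tenant Z/tier2 22 > Tenant Y/tier1 18 > Tenant C/tier1 13 > Tenant Y/tier2 9 > Tenant K/tier2 5 > Tenant C/tier2 3.
Fill Tenant Z tier1 block (3 at 26) ; 25 left.
Tenant K tier1 at 23: fill all 8 ; 17 left.
Tenant Z tier2 at 22: fill all 3 ; 14 left.
Tenant Y tier1 at 18: fill all 2 ; 12 left.
Fill Tenant C tier1 block (4 at 13) ; 8 left.
8 remain; put them into Tenant Y tier2 at 9.
Total = 26×3 + 23×8 + 22×3 + 18×2 + 13×4 + 9×8 = 488.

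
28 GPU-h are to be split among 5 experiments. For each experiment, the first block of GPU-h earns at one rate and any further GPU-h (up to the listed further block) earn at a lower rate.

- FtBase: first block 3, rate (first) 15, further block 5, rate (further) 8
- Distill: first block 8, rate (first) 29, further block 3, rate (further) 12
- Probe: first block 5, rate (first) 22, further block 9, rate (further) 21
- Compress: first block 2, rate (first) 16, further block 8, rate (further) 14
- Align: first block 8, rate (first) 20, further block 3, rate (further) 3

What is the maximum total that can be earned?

Treat each block as its own option and order by rate: Distill/T1 29 > Probe/T1 22 > Probe/T2 21 > Align/T1 20 > Compress/T1 16 > FtBase/T1 15 > Compress/T2 14 > Distill/T2 12 > FtBase/T2 8 > Align/T2 3.
Distill/T1 (29): +8 — 20 left.
Fill Probe T1 block (5 at 22) — 15 left.
Probe T2 at 21: fill all 9 — 6 left.
6 remain; put them into Align T1 at 20.
Total = 29×8 + 22×5 + 21×9 + 20×6 = 651.

651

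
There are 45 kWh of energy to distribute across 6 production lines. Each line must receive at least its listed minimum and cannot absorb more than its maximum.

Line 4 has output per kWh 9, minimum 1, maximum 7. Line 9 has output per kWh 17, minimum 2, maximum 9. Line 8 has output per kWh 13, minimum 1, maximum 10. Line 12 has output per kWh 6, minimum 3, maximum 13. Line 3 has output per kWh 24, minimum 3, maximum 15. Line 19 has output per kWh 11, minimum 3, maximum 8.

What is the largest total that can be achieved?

Meeting every minimum uses 1+2+1+3+3+3 = 13 kWh, leaving 32.
Order the production lines by output per kWh: Line 3 24 > Line 9 17 > Line 8 13 > Line 19 11 > Line 4 9 > Line 12 6.
Line 3 takes 12 more to reach its cap of 15 ; 20 left.
Line 9 takes 7 more to reach its cap of 9 ; 13 left.
Line 8: +9 to 10 (cap) ; 4 left.
Only 4 left; Line 19 takes them to reach 7.
Total = 9×1 + 17×9 + 13×10 + 6×3 + 24×15 + 11×7 = 747.

747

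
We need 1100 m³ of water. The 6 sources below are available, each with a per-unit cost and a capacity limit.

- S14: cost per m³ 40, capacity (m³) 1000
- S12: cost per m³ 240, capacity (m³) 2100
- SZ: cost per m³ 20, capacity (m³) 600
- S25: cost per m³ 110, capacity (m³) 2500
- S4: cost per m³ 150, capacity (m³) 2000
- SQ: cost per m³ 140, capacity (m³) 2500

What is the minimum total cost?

Use sources in increasing cost order.
Take 600 from SZ at 20 ; need 500 more.
S14 at 40: take 500 of its 1000 ; requirement met.
S25, SQ, S4, S12: unused.
Cost = 600×20 + 500×40 = 32000.

32000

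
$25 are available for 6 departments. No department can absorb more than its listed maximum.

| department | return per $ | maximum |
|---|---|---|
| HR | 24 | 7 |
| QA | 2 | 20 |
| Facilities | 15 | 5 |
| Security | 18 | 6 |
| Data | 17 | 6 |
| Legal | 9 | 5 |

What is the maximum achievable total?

Rank by return per $: HR 24 > Security 18 > Data 17 > Facilities 15 > Legal 9 > QA 2.
HR: +7 to 7 (cap) ; 18 left.
Give Security 6 to hit its cap of 6 ; 12 left.
Give Data 6 to hit its cap of 6 ; 6 left.
Facilities: +5 to 5 (cap) ; 1 left.
Legal: +1 (room for 5) → 1. Pool exhausted.
Total = 24×7 + 15×5 + 18×6 + 17×6 + 9×1 = 462.

462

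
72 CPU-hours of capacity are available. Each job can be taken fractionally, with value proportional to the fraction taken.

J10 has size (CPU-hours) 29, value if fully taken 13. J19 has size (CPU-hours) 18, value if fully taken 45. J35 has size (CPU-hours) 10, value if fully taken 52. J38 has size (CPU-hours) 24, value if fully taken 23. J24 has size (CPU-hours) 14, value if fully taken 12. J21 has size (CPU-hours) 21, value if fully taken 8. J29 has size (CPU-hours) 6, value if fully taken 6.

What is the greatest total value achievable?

138

Sort by value density: J35 52/10≈5.2, J19 45/18≈2.5, J29 6/6≈1, J38 23/24≈0.958, J24 12/14≈0.857, J10 13/29≈0.448, J21 8/21≈0.381.
J35: take in full, 10 CPU-hours for value 52 — 62 left.
All 18 CPU-hours of J19 fit (value 45) — 44 remain.
J29: take in full, 6 CPU-hours for value 6 — 38 left.
J38: take in full, 24 CPU-hours for value 23 — 14 left.
J24: take in full, 14 CPU-hours for value 12 — 0 left.
Total value = 138.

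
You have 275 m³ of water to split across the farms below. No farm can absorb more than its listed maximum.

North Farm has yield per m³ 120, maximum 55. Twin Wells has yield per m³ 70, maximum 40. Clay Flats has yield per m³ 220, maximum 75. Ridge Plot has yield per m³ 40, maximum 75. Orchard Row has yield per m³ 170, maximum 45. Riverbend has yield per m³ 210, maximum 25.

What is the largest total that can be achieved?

40200

Highest yield per m³ first: Clay Flats 220 > Riverbend 210 > Orchard Row 170 > North Farm 120 > Twin Wells 70 > Ridge Plot 40.
Give Clay Flats 75 to hit its cap of 75 ; 200 left.
Riverbend takes 25 to reach its cap of 25 ; 175 left.
Give Orchard Row 45 to hit its cap of 45 ; 130 left.
North Farm takes 55 to reach its cap of 55 ; 75 left.
Give Twin Wells 40 to hit its cap of 40 ; 35 left.
Ridge Plot: +35 (room for 75) → 35. Pool exhausted.
Total = 120×55 + 70×40 + 220×75 + 40×35 + 170×45 + 210×25 = 40200.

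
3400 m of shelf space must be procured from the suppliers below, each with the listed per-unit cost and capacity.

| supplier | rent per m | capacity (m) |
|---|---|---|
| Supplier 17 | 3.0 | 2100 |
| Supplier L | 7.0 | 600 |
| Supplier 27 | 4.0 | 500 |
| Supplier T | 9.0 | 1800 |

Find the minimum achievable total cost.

14300

Cheapest first:
Supplier 17 at 3.0: take all 2100 m → 1300 still needed.
Supplier 27 (4.0): use full 500 → 800 m to go.
Supplier L (7.0): use full 600 → 200 m to go.
Take 200 from Supplier T at 9.0 to finish.
Cost = 2100×3.0 + 500×4.0 + 600×7.0 + 200×9.0 = 14300.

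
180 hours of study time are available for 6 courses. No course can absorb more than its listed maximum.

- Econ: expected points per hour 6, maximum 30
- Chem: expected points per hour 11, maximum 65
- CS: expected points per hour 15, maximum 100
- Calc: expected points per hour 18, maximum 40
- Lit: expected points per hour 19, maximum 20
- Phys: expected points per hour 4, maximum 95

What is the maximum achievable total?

Highest expected points per hour first: Lit 19 > Calc 18 > CS 15 > Chem 11 > Econ 6 > Phys 4.
Give Lit 20 to hit its cap of 20 → 160 left.
Calc takes 40 to reach its cap of 40 → 120 left.
CS: +100 to 100 (cap) → 20 left.
Chem: +20 (room for 65) → 20. Pool exhausted.
Total = 11×20 + 15×100 + 18×40 + 19×20 = 2820.

2820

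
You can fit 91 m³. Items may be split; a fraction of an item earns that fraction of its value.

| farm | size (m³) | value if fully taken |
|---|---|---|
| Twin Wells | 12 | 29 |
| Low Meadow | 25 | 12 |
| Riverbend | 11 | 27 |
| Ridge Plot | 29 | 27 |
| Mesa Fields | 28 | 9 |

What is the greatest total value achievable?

Best value per unit of size first: Riverbend 27/11≈2.45, Twin Wells 29/12≈2.42, Ridge Plot 27/29≈0.931, Low Meadow 12/25≈0.48, Mesa Fields 9/28≈0.321.
All 11 m³ of Riverbend fit (value 27) → 80 remain.
All 12 m³ of Twin Wells fit (value 29) → 68 remain.
All 29 m³ of Ridge Plot fit (value 27) → 39 remain.
Low Meadow: take in full, 25 m³ for value 12 → 14 left.
Only 14 m³ remain; take 14/28 of Mesa Fields for value 9×14/28 = 4.5.
Total value = 99.5.

99.5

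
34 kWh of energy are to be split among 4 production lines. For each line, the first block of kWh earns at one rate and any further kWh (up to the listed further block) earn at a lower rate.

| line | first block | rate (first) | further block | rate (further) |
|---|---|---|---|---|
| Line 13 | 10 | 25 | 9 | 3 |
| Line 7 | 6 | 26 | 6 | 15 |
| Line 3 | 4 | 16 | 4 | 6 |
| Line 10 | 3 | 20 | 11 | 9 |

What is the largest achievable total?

665

Order all 8 blocks by rate: Line 7/first 26 > Line 13/first 25 > Line 10/first 20 > Line 3/first 16 > Line 7/second 15 > Line 10/second 9 > Line 3/second 6 > Line 13/second 3.
Fill Line 7 first block (6 at 26) → 28 left.
Line 13/first (25): +10 → 18 left.
Fill Line 10 first block (3 at 20) → 15 left.
Fill Line 3 first block (4 at 16) → 11 left.
Line 7 second at 15: fill all 6 → 5 left.
5 remain; put them into Line 10 second at 9.
Total = 26×6 + 25×10 + 20×3 + 16×4 + 15×6 + 9×5 = 665.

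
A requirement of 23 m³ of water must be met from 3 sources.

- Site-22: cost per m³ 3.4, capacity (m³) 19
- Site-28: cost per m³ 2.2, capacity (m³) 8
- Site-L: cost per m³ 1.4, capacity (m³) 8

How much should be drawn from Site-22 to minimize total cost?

Cheapest first:
Site-L at 1.4: take all 8 m³ — 15 still needed.
Site-28 (2.2): use full 8 — 7 m³ to go.
Site-22 (3.4): take the remaining 7 — done.

7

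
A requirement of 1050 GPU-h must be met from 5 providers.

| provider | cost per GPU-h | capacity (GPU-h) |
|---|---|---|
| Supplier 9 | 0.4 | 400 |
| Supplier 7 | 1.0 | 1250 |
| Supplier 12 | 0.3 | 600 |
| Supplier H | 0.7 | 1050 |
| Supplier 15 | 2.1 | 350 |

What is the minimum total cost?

Cheapest first:
Supplier 12 (0.3): use full 600 → 450 GPU-h to go.
Supplier 9 at 0.4: take all 400 GPU-h → 50 still needed.
Supplier H (0.7): take the remaining 50 → done.
Supplier 7, Supplier 15: unused.
Cost = 600×0.3 + 400×0.4 + 50×0.7 = 375.

375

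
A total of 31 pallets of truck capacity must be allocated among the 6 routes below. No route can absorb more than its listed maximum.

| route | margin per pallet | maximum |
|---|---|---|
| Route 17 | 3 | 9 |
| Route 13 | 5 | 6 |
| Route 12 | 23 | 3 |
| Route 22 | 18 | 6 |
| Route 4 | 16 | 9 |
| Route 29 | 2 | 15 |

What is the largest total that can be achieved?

Highest margin per pallet first: Route 12 23 > Route 22 18 > Route 4 16 > Route 13 5 > Route 17 3 > Route 29 2.
Route 12: +3 to 3 (cap) — 28 left.
Route 22 takes 6 to reach its cap of 6 — 22 left.
Route 4 takes 9 to reach its cap of 9 — 13 left.
Give Route 13 6 to hit its cap of 6 — 7 left.
Route 17: +7 (room for 9) → 7. Pool exhausted.
Total = 3×7 + 5×6 + 23×3 + 18×6 + 16×9 = 372.

372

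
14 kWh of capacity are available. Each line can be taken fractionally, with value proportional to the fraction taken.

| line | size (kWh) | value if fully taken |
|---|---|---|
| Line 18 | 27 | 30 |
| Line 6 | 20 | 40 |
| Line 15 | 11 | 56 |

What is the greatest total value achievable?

Rank by value-to-size ratio: Line 15 56/11≈5.09, Line 6 40/20≈2, Line 18 30/27≈1.11.
Line 15: take in full, 11 kWh for value 56 ; 3 left.
3 kWh left: a 3/20 share of Line 6 gives 40×3/20 = 6.
Total value = 62.

62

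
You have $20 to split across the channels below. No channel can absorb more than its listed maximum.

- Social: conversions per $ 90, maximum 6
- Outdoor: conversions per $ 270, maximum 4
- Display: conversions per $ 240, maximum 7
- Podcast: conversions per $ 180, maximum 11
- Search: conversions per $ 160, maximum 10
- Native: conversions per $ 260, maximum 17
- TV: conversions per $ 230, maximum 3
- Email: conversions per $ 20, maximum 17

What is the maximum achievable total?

5240

Rank by conversions per $: Outdoor 270 > Native 260 > Display 240 > TV 230 > Podcast 180 > Search 160 > Social 90 > Email 20.
Give Outdoor 4 to hit its cap of 4 ; 16 left.
Only 16 left; Native takes them to reach 16.
Total = 270×4 + 260×16 = 5240.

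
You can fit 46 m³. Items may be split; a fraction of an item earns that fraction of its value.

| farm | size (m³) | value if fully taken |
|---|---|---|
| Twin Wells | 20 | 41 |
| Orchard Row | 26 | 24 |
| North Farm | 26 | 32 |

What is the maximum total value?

Best value per unit of size first: Twin Wells 41/20≈2.05, North Farm 32/26≈1.23, Orchard Row 24/26≈0.923.
Take all of Twin Wells (20 m³, value 41) — 26 m³ left.
Take all of North Farm (26 m³, value 32) — 0 m³ left.
Total value = 73.

73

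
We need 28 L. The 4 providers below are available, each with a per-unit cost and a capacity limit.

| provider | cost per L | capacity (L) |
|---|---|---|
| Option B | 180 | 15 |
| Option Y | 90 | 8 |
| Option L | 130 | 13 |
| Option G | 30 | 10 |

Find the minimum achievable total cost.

Cheapest first:
Take 10 from Option G at 30 → need 18 more.
Option Y (90): use full 8 → 10 L to go.
Option L at 130: take 10 of its 13 → requirement met.
Option B: unused.
Cost = 10×30 + 8×90 + 10×130 = 2320.

2320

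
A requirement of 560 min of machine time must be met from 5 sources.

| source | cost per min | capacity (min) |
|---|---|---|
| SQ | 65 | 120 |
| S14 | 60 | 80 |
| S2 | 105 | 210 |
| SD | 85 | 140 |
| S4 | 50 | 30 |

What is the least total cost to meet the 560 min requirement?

45950

Cheapest first:
S4 at 50: take all 30 min ; 530 still needed.
S14 at 60: take all 80 min ; 450 still needed.
SQ (65): use full 120 ; 330 min to go.
SD (85): use full 140 ; 190 min to go.
S2 at 105: take 190 of its 210 ; requirement met.
Cost = 30×50 + 80×60 + 120×65 + 140×85 + 190×105 = 45950.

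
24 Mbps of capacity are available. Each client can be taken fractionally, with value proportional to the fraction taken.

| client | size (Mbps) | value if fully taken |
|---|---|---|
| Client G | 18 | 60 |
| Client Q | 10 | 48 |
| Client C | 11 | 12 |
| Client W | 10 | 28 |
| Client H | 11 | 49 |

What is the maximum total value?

107

Rank by value-to-size ratio: Client Q 48/10≈4.8, Client H 49/11≈4.45, Client G 60/18≈3.33, Client W 28/10≈2.8, Client C 12/11≈1.09.
Client Q: take in full, 10 Mbps for value 48 ; 14 left.
Client H: take in full, 11 Mbps for value 49 ; 3 left.
Only 3 Mbps remain; take 3/18 of Client G for value 60×3/18 = 10.
Total value = 107.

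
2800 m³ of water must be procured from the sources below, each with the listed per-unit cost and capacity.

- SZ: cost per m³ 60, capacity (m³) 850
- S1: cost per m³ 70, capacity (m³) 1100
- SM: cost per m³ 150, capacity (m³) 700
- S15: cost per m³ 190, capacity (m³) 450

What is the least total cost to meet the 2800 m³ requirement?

Fill from the cheapest source first.
SZ at 60: take all 850 m³ ; 1950 still needed.
S1 (70): use full 1100 ; 850 m³ to go.
Take 700 from SM at 150 ; need 150 more.
S15 (190): take the remaining 150 ; done.
Cost = 850×60 + 1100×70 + 700×150 + 150×190 = 261500.

261500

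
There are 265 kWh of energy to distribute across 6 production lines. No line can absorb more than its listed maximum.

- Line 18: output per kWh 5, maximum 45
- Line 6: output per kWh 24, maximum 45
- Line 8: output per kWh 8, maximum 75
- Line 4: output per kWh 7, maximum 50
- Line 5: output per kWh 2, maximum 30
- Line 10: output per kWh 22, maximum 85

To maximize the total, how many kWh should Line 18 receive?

10

Rank by output per kWh: Line 6 24 > Line 10 22 > Line 8 8 > Line 4 7 > Line 18 5 > Line 5 2.
Line 6: +45 to 45 (cap) — 220 left.
Line 10: +85 to 85 (cap) — 135 left.
Give Line 8 75 to hit its cap of 75 — 60 left.
Line 4: +50 to 50 (cap) — 10 left.
Line 18: +10 (room for 45) → 10. Pool exhausted.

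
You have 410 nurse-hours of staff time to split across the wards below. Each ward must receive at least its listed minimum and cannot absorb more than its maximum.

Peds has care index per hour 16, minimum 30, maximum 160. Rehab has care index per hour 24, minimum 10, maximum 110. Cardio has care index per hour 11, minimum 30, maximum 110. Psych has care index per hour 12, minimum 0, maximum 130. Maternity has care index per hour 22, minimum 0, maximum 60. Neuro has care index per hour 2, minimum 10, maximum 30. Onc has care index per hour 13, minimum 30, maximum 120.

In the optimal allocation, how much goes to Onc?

40

Meeting every minimum uses 30+10+30+0+0+10+30 = 110 nurse-hours, leaving 300.
Highest care index per hour first: Rehab 24 > Maternity 22 > Peds 16 > Onc 13 > Psych 12 > Cardio 11 > Neuro 2.
Rehab takes 100 more to reach its cap of 110 — 200 left.
Maternity: +60 to 60 (cap) — 140 left.
Give Peds 130 more to hit its cap of 160 — 10 left.
Onc: +10 (room for 90) → 40. Pool exhausted.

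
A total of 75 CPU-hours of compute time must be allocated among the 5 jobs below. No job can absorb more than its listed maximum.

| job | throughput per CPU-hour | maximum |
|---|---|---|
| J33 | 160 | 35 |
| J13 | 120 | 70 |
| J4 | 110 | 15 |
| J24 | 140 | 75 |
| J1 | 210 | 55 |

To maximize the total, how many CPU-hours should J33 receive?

20

Rank by throughput per CPU-hour: J1 210 > J33 160 > J24 140 > J13 120 > J4 110.
J1: +55 to 55 (cap) — 20 left.
J33: +20 (room for 35) → 20. Pool exhausted.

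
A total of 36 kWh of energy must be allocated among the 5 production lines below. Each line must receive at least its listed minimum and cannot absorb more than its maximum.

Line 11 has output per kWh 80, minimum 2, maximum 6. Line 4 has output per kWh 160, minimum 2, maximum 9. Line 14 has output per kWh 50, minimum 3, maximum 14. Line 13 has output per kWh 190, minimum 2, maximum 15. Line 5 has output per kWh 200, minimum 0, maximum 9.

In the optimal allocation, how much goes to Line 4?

Meeting every minimum uses 2+2+3+2+0 = 9 kWh, leaving 27.
Rank by output per kWh: Line 5 200 > Line 13 190 > Line 4 160 > Line 11 80 > Line 14 50.
Line 5: +9 to 9 (cap) → 18 left.
Line 13 takes 13 more to reach its cap of 15 → 5 left.
Line 4 has room for 7 more but only 5 remain, so it gets 7.

7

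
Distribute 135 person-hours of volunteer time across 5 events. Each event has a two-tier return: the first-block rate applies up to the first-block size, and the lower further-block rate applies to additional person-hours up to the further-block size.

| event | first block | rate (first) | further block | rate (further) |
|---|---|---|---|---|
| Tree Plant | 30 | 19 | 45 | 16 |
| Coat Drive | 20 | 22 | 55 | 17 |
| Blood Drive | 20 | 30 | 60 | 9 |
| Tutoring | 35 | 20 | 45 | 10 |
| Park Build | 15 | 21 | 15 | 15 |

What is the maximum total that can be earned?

2880

Treat each block as its own option and order by rate: Blood Drive/T1 30 > Coat Drive/T1 22 > Park Build/T1 21 > Tutoring/T1 20 > Tree Plant/T1 19 > Coat Drive/T2 17 > Tree Plant/T2 16 > Park Build/T2 15 > Tutoring/T2 10 > Blood Drive/T2 9.
Fill Blood Drive T1 block (20 at 30) → 115 left.
Coat Drive/T1 (22): +20 → 95 left.
Park Build/T1 (21): +15 → 80 left.
Fill Tutoring T1 block (35 at 20) → 45 left.
Fill Tree Plant T1 block (30 at 19) → 15 left.
15 remain; put them into Coat Drive T2 at 17.
Total = 30×20 + 22×20 + 21×15 + 20×35 + 19×30 + 17×15 = 2880.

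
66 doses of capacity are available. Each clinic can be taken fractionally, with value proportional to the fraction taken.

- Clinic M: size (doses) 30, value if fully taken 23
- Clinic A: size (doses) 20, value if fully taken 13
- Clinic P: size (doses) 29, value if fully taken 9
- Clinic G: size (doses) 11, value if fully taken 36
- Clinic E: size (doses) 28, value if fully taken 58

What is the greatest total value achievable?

Sort by value density: Clinic G 36/11≈3.27, Clinic E 58/28≈2.07, Clinic M 23/30≈0.767, Clinic A 13/20≈0.65, Clinic P 9/29≈0.31.
Take all of Clinic G (11 doses, value 36) ; 55 doses left.
Clinic E: take in full, 28 doses for value 58 ; 27 left.
Fill the last 27 doses with part of Clinic M: 27/30 of it earns 20.7.
Total value = 114.7.

114.7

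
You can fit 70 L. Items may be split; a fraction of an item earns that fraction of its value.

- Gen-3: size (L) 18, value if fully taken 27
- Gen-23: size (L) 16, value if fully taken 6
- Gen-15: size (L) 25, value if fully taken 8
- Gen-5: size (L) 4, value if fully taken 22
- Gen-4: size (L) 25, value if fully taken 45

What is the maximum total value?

Rank by value-to-size ratio: Gen-5 22/4≈5.5, Gen-4 45/25≈1.8, Gen-3 27/18≈1.5, Gen-23 6/16≈0.375, Gen-15 8/25≈0.32.
Gen-5: take in full, 4 L for value 22 → 66 left.
All 25 L of Gen-4 fit (value 45) → 41 remain.
Gen-3: take in full, 18 L for value 27 → 23 left.
All 16 L of Gen-23 fit (value 6) → 7 remain.
Fill the last 7 L with part of Gen-15: 7/25 of it earns 2.24.
Total value = 102.24.

102.24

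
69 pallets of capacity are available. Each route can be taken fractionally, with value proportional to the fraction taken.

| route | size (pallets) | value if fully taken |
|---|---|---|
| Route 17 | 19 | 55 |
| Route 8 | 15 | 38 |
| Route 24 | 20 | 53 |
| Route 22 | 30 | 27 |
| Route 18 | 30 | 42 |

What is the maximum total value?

167

Sort by value density: Route 17 55/19≈2.89, Route 24 53/20≈2.65, Route 8 38/15≈2.53, Route 18 42/30≈1.4, Route 22 27/30≈0.9.
Route 17: take in full, 19 pallets for value 55 ; 50 left.
All 20 pallets of Route 24 fit (value 53) ; 30 remain.
Take all of Route 8 (15 pallets, value 38) ; 15 pallets left.
15 pallets left: a 15/30 share of Route 18 gives 42×15/30 = 21.
Total value = 167.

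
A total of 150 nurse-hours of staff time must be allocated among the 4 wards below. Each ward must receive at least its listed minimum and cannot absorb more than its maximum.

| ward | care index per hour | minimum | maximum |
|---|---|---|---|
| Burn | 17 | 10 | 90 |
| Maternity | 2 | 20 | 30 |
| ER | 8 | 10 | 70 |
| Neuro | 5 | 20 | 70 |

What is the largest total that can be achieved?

Meeting every minimum uses 10+20+10+20 = 60 nurse-hours, leaving 90.
Highest care index per hour first: Burn 17 > ER 8 > Neuro 5 > Maternity 2.
Burn takes 80 more to reach its cap of 90 ; 10 left.
Only 10 left; ER takes them to reach 20.
Total = 17×90 + 2×20 + 8×20 + 5×20 = 1830.

1830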